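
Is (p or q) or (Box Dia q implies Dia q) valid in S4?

Yes, valid

Tableau for the negation not ((p or q) or (Box Dia q implies Dia q)):
1. not ((p or q) or (Box Dia q implies Dia q)), u
2. not (p or q), u   [neg-or-rule on 1]
3. not (Box Dia q implies Dia q), u   [neg-or-rule on 1]
4. not p, u   [neg-or-rule on 2]
5. not q, u   [neg-or-rule on 2]
6. Box Dia q, u   [neg-implies-rule on 3]
7. not Dia q, u   [neg-implies-rule on 3]
8. Dia q, u   [Box-rule on 6 via uRu]
9. q, v   [Dia-rule on 8: fresh world v, uRv]
10. Dia q, v   [Box-rule on 6 via uRv]
11. not q, v   [neg-Dia-rule on 7 via uRv]
Accessibility: uRu, uRv, vRv
Branch closes: q and not q both at v.
Every branch of the negation's tableau closes; the branch above is one of them.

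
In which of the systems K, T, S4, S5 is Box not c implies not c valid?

T-tableau for the negation not (Box not c implies not c):
1. not (Box not c implies not c), u
2. Box not c, u
3. c, u
4. not c, u
Accessibility: uRu
Branch closes: c and not c both at u.
Every branch closes (one shown): valid in T, hence also in S4, S5 (every theorem of T is a theorem of S4 and S5).
K-tableau for the negation not (Box not c implies not c):
1. not (Box not c implies not c), u
2. Box not c, u
3. c, u
Complete open branch: countermodel on a K-frame, so not valid in K.

T, S4, S5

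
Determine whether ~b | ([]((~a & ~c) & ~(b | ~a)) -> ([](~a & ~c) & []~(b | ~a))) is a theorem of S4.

Tableau for the negation ~(~b | ([]((~a & ~c) & ~(b | ~a)) -> ([](~a & ~c) & []~(b | ~a)))):
1. ~(~b | ([]((~a & ~c) & ~(b | ~a)) -> ([](~a & ~c) & []~(b | ~a)))), u
2. b, u   [~|-rule on 1]
3. ~([]((~a & ~c) & ~(b | ~a)) -> ([](~a & ~c) & []~(b | ~a))), u   [~|-rule on 1]
4. []((~a & ~c) & ~(b | ~a)), u   [~->-rule on 3]
5. ~([](~a & ~c) & []~(b | ~a)), u   [~->-rule on 3]
6. (~a & ~c) & ~(b | ~a), u   [[]-rule on 4 via uRu]
7. ~a & ~c, u   [&-rule on 6]
8. ~(b | ~a), u   [&-rule on 6]
9. ~a, u   [&-rule on 7]
10. ~c, u   [&-rule on 7]
11. ~b, u   [~|-rule on 8]
12. a, u   [~|-rule on 8]
Accessibility: uRu
Branch closes: b and ~b both at u.
Every branch of the negation's tableau closes; the branch above is one of them.

Valid in S4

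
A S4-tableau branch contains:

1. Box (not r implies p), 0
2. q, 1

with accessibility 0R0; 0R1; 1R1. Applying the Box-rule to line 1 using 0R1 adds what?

not r implies p, 1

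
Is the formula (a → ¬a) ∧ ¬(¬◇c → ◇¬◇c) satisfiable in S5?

1. (a → ¬a) ∧ ¬(¬◇c → ◇¬◇c), w0
2. a → ¬a, w0   [∧-rule on 1]
3. ¬(¬◇c → ◇¬◇c), w0   [∧-rule on 1]
4. ¬◇c, w0   [¬→-rule on 3]
5. ¬◇¬◇c, w0   [¬→-rule on 3]
6. ¬c, w0   [¬◇-rule on 4 via w0Rw0]
7. ◇c, w0   [¬◇-rule on 5 via w0Rw0]
8. ¬a, w0   [→-rule on 2 (branches; this branch)]
9. c, w1   [◇-rule on 7: fresh world w1, w0Rw1]
10. ¬c, w1   [¬◇-rule on 4 via w0Rw1]
Accessibility: w0Rw0, w0Rw1, w1Rw0, w1Rw1
Branch closes: c and ¬c both at w1.
(One branch shown.) All branches close.

Unsatisfiable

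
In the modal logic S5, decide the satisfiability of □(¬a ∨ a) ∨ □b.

1. □(¬a ∨ a) ∨ □b, w0
2. □b, w0   [∨-rule on 1 (branches; this branch)]
3. b, w0   [□-rule on 2 via w0Rw0]
Accessibility: w0Rw0

Satisfiable (open branch found)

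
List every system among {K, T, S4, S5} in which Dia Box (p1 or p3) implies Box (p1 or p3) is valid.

S5-tableau for the negation not (Dia Box (p1 or p3) implies Box (p1 or p3)):
1. not (Dia Box (p1 or p3) implies Box (p1 or p3)), u
2. Dia Box (p1 or p3), u
3. not Box (p1 or p3), u
4. Box (p1 or p3), v
5. p1 or p3, u
6. p1 or p3, v
7. p3, u
8. p3, v
9. not (p1 or p3), w
10. not p1, w
11. not p3, w
12. p1 or p3, w
13. p3, w
Accessibility: uRu, uRv, uRw, vRu, vRv, vRw, wRu, wRv, wRw
Branch closes: p3 and not p3 both at w.
Every branch closes (one shown): valid in S5.
S4-tableau for the negation not (Dia Box (p1 or p3) implies Box (p1 or p3)):
1. not (Dia Box (p1 or p3) implies Box (p1 or p3)), u
2. Dia Box (p1 or p3), u
3. not Box (p1 or p3), u
4. Box (p1 or p3), v
5. p1 or p3, v
6. p3, v
7. not (p1 or p3), w
8. not p1, w
9. not p3, w
Accessibility: uRu, uRv, uRw, vRv, wRw
Complete open branch: countermodel on an S4-frame, so not valid in S4, nor in K, T (the same frame is also a K-frame and a T-frame).

S5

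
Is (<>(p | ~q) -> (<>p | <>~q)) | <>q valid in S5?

Tableau for the negation ~((<>(p | ~q) -> (<>p | <>~q)) | <>q):
1. ~((<>(p | ~q) -> (<>p | <>~q)) | <>q), 0
2. ~(<>(p | ~q) -> (<>p | <>~q)), 0   [~|-rule on 1]
3. ~<>q, 0   [~|-rule on 1]
4. <>(p | ~q), 0   [~->-rule on 2]
5. ~(<>p | <>~q), 0   [~->-rule on 2]
6. ~<>p, 0   [~|-rule on 5]
7. ~<>~q, 0   [~|-rule on 5]
8. ~q, 0   [~<>-rule on 3 via 0R0]
9. ~p, 0   [~<>-rule on 6 via 0R0]
10. q, 0   [~<>-rule on 7 via 0R0]
Accessibility: 0R0
Branch closes: q and ~q both at 0.
All branches of the negation close; one closing branch shown above.

Valid in S5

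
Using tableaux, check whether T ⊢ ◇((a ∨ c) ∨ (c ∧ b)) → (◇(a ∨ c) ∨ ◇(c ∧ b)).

Tableau for the negation ¬(◇((a ∨ c) ∨ (c ∧ b)) → (◇(a ∨ c) ∨ ◇(c ∧ b))):
1. ¬(◇((a ∨ c) ∨ (c ∧ b)) → (◇(a ∨ c) ∨ ◇(c ∧ b))), 0
2. ◇((a ∨ c) ∨ (c ∧ b)), 0
3. ¬(◇(a ∨ c) ∨ ◇(c ∧ b)), 0
4. ¬◇(a ∨ c), 0
5. ¬◇(c ∧ b), 0
6. ¬(a ∨ c), 0
7. ¬a, 0
8. ¬c, 0
9. ¬(c ∧ b), 0
10. ¬b, 0
11. (a ∨ c) ∨ (c ∧ b), 1
12. ¬(a ∨ c), 1
13. ¬a, 1
14. ¬c, 1
15. ¬(c ∧ b), 1
16. a ∨ c, 1
17. ¬b, 1
18. c, 1
Accessibility: 0R0, 0R1, 1R1
Branch closes: c and ¬c both at 1.
All branches of the negation close; one closing branch shown above.

Valid in T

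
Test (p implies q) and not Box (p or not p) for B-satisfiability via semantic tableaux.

1. (p implies q) and not Box (p or not p), w0
2. p implies q, w0
3. not Box (p or not p), w0
4. q, w0
5. not (p or not p), w1
6. not p, w1
7. p, w1
Accessibility: w0Rw0, w0Rw1, w1Rw0, w1Rw1
Branch closes: p and not p both at w1.
(One branch shown.) All branches close.

Unsatisfiable (every branch closes)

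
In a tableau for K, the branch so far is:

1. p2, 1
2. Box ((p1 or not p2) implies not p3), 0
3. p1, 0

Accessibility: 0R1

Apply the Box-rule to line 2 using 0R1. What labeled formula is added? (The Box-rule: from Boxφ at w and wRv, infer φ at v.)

(p1 or not p2) implies not p3, 1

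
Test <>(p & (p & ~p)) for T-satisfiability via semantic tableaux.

1. <>(p & (p & ~p)), 0
2. p & (p & ~p), 1   [<>-rule on 1: fresh world 1, 0R1]
3. p, 1   [&-rule on 2]
4. p & ~p, 1   [&-rule on 2]
5. ~p, 1   [&-rule on 4]
Accessibility: 0R0, 0R1, 1R1
Branch closes: p and ~p both at 1.
(One branch shown.) All branches close.

Unsatisfiable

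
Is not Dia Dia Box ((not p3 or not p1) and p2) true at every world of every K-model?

Tableau for the negation Dia Dia Box ((not p3 or not p1) and p2):
1. Dia Dia Box ((not p3 or not p1) and p2), 0
2. Dia Box ((not p3 or not p1) and p2), 1
3. Box ((not p3 or not p1) and p2), 2
Accessibility: 0R1, 1R2
The negation has an open branch (countermodel exists).

Not valid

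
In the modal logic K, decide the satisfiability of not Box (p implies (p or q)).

Unsatisfiable

1. not Box (p implies (p or q)), w0
2. not (p implies (p or q)), w1
3. p, w1
4. not (p or q), w1
5. not p, w1
6. not q, w1
Accessibility: w0Rw1
Branch closes: p and not p both at w1.
All branches of the tableau close; one closing branch shown above.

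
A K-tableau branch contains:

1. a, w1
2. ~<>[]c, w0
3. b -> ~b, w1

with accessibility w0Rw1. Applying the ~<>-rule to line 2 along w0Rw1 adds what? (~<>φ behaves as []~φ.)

~<>φ behaves as []~φ: propagate the negated body to each accessible world.

~[]c, w1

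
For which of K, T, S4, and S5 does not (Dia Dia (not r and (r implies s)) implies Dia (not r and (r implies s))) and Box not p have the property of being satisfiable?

S4-tableau for the formula:
1. not (Dia Dia (not r and (r implies s)) implies Dia (not r and (r implies s))) and Box not p, w0
2. not (Dia Dia (not r and (r implies s)) implies Dia (not r and (r implies s))), w0
3. Box not p, w0
4. Dia Dia (not r and (r implies s)), w0
5. not Dia (not r and (r implies s)), w0
6. not p, w0
7. not (not r and (r implies s)), w0
8. not (r implies s), w0
9. r, w0
10. not s, w0
11. Dia (not r and (r implies s)), w1
12. not p, w1
13. not (not r and (r implies s)), w1
14. not (r implies s), w1
15. r, w1
16. not s, w1
17. not r and (r implies s), w2
18. not r, w2
19. r implies s, w2
20. not p, w2
21. not (not r and (r implies s)), w2
22. s, w2
23. not (r implies s), w2
24. r, w2
25. not s, w2
Accessibility: w0Rw0, w0Rw1, w0Rw2, w1Rw1, w1Rw2, w2Rw2
Branch closes: r and not r both at w2.
Every branch closes (one shown): unsatisfiable in S4, hence also in S5 (every S5-frame is an S4-frame).
T-tableau for the formula:
1. not (Dia Dia (not r and (r implies s)) implies Dia (not r and (r implies s))) and Box not p, w0
2. not (Dia Dia (not r and (r implies s)) implies Dia (not r and (r implies s))), w0
3. Box not p, w0
4. Dia Dia (not r and (r implies s)), w0
5. not Dia (not r and (r implies s)), w0
6. not p, w0
7. not (not r and (r implies s)), w0
8. not (r implies s), w0
9. r, w0
10. not s, w0
11. Dia (not r and (r implies s)), w1
12. not p, w1
13. not (not r and (r implies s)), w1
14. not (r implies s), w1
15. r, w1
16. not s, w1
17. not r and (r implies s), w2
18. not r, w2
19. r implies s, w2
20. s, w2
Accessibility: w0Rw0, w0Rw1, w1Rw1, w1Rw2, w2Rw2
Complete open branch: satisfiable in T, hence also in K (this T-model is also a K-model).

K, T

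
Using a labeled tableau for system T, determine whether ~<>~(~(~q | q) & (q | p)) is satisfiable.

1. ~<>~(~(~q | q) & (q | p)), 0
2. ~(~q | q) & (q | p), 0   [~<>-rule on 1 via 0R0]
3. ~(~q | q), 0   [&-rule on 2]
4. q | p, 0   [&-rule on 2]
5. q, 0   [~|-rule on 3]
6. ~q, 0   [~|-rule on 3]
Accessibility: 0R0
Branch closes: q and ~q both at 0.
All branches of the tableau close; one closing branch shown above.

No, unsatisfiable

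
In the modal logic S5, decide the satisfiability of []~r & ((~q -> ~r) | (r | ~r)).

Satisfiable (open branch found)

1. []~r & ((~q -> ~r) | (r | ~r)), w0
2. []~r, w0
3. (~q -> ~r) | (r | ~r), w0
4. ~r, w0
5. r | ~r, w0
Accessibility: w0Rw0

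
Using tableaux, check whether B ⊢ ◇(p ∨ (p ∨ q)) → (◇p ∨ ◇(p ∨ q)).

Tableau for the negation ¬(◇(p ∨ (p ∨ q)) → (◇p ∨ ◇(p ∨ q))):
1. ¬(◇(p ∨ (p ∨ q)) → (◇p ∨ ◇(p ∨ q))), w0
2. ◇(p ∨ (p ∨ q)), w0
3. ¬(◇p ∨ ◇(p ∨ q)), w0
4. ¬◇p, w0
5. ¬◇(p ∨ q), w0
6. ¬p, w0
7. ¬(p ∨ q), w0
8. ¬q, w0
9. p ∨ (p ∨ q), w1
10. ¬p, w1
11. ¬(p ∨ q), w1
12. ¬q, w1
13. p ∨ q, w1
14. q, w1
Accessibility: w0Rw0, w0Rw1, w1Rw0, w1Rw1
Branch closes: q and ¬q both at w1.
All branches of the negation close; one closing branch shown above.

Yes, valid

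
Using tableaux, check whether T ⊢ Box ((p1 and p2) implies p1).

Tableau for the negation not Box ((p1 and p2) implies p1):
1. not Box ((p1 and p2) implies p1), w0
2. not ((p1 and p2) implies p1), w1
3. p1 and p2, w1
4. not p1, w1
5. p1, w1
6. p2, w1
Accessibility: w0Rw0, w0Rw1, w1Rw1
Branch closes: p1 and not p1 both at w1.
Every branch of the negation's tableau closes; the branch above is one of them.

Yes, valid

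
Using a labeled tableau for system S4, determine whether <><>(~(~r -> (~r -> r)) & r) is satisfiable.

No, unsatisfiable

1. <><>(~(~r -> (~r -> r)) & r), 0
2. <>(~(~r -> (~r -> r)) & r), 1
3. ~(~r -> (~r -> r)) & r, 2
4. ~(~r -> (~r -> r)), 2
5. r, 2
6. ~r, 2
7. ~(~r -> r), 2
Accessibility: 0R0, 0R1, 0R2, 1R1, 1R2, 2R2
Branch closes: r and ~r both at 2.
Every branch closes; the branch above is one of them.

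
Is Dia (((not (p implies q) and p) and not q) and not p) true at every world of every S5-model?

Tableau for the negation not Dia (((not (p implies q) and p) and not q) and not p):
1. not Dia (((not (p implies q) and p) and not q) and not p), w0
2. not (((not (p implies q) and p) and not q) and not p), w0
3. p, w0
Accessibility: w0Rw0
The negation has an open branch (countermodel exists).

No, not valid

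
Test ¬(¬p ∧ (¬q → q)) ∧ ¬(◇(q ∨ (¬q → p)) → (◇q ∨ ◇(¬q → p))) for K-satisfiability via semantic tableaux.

No, unsatisfiable

1. ¬(¬p ∧ (¬q → q)) ∧ ¬(◇(q ∨ (¬q → p)) → (◇q ∨ ◇(¬q → p))), 0
2. ¬(¬p ∧ (¬q → q)), 0
3. ¬(◇(q ∨ (¬q → p)) → (◇q ∨ ◇(¬q → p))), 0
4. ◇(q ∨ (¬q → p)), 0
5. ¬(◇q ∨ ◇(¬q → p)), 0
6. ¬◇q, 0
7. ¬◇(¬q → p), 0
8. ¬(¬q → q), 0
9. ¬q, 0
10. q ∨ (¬q → p), 1
11. ¬q, 1
12. ¬(¬q → p), 1
13. ¬p, 1
14. ¬q → p, 1
15. p, 1
Accessibility: 0R1
Branch closes: p and ¬p both at 1.
Every branch closes; the branch above is one of them.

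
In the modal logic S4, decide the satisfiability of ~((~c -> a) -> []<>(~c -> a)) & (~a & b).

Yes, satisfiable

1. ~((~c -> a) -> []<>(~c -> a)) & (~a & b), 0
2. ~((~c -> a) -> []<>(~c -> a)), 0   [&-rule on 1]
3. ~a & b, 0   [&-rule on 1]
4. ~c -> a, 0   [~->-rule on 2]
5. ~[]<>(~c -> a), 0   [~->-rule on 2]
6. ~a, 0   [&-rule on 3]
7. b, 0   [&-rule on 3]
8. c, 0   [->-rule on 4 (branches; this branch)]
9. ~<>(~c -> a), 1   [~[]-rule on 5: fresh world 1, 0R1]
10. ~(~c -> a), 1   [~<>-rule on 9 via 1R1]
11. ~c, 1   [~->-rule on 10]
12. ~a, 1   [~->-rule on 10]
Accessibility: 0R0, 0R1, 1R1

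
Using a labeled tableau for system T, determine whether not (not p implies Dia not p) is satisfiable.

Unsatisfiable (every branch closes)

1. not (not p implies Dia not p), w0
2. not p, w0
3. not Dia not p, w0
4. p, w0
Accessibility: w0Rw0
Branch closes: p and not p both at w0.
(One branch shown.) All branches close.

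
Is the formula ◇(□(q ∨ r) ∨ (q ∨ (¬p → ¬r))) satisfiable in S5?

1. ◇(□(q ∨ r) ∨ (q ∨ (¬p → ¬r))), u
2. □(q ∨ r) ∨ (q ∨ (¬p → ¬r)), v
3. q ∨ (¬p → ¬r), v
4. ¬p → ¬r, v
5. ¬r, v
Accessibility: uRu, uRv, vRu, vRv

Yes, satisfiable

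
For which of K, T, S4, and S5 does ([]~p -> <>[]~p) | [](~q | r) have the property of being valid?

T-tableau for the negation ~(([]~p -> <>[]~p) | [](~q | r)):
1. ~(([]~p -> <>[]~p) | [](~q | r)), w0
2. ~([]~p -> <>[]~p), w0
3. ~[](~q | r), w0
4. []~p, w0
5. ~<>[]~p, w0
6. ~p, w0
7. ~[]~p, w0
8. ~(~q | r), w1
9. q, w1
10. ~r, w1
11. ~p, w1
12. ~[]~p, w1
13. p, w2
14. ~p, w2
Accessibility: w0Rw0, w0Rw1, w0Rw2, w1Rw1, w2Rw2
Branch closes: p and ~p both at w2.
Every branch closes (one shown): valid in T, hence also in S4, S5 (every theorem of T is a theorem of S4 and S5).
K-tableau for the negation ~(([]~p -> <>[]~p) | [](~q | r)):
1. ~(([]~p -> <>[]~p) | [](~q | r)), w0
2. ~([]~p -> <>[]~p), w0
3. ~[](~q | r), w0
4. []~p, w0
5. ~<>[]~p, w0
6. ~(~q | r), w1
7. q, w1
8. ~r, w1
9. ~p, w1
10. ~[]~p, w1
11. p, w2
Accessibility: w0Rw1, w1Rw2
Complete open branch: countermodel on a K-frame, so not valid in K.

T, S4, S5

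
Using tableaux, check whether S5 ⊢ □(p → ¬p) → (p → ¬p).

Tableau for the negation ¬(□(p → ¬p) → (p → ¬p)):
1. ¬(□(p → ¬p) → (p → ¬p)), w0
2. □(p → ¬p), w0
3. ¬(p → ¬p), w0
4. p, w0
5. p → ¬p, w0
6. ¬p, w0
Accessibility: w0Rw0
Branch closes: p and ¬p both at w0.
All branches of the negation close; one closing branch shown above.

Valid in S5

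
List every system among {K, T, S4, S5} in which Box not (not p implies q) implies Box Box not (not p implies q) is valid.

T-tableau for the negation not (Box not (not p implies q) implies Box Box not (not p implies q)):
1. not (Box not (not p implies q) implies Box Box not (not p implies q)), u
2. Box not (not p implies q), u
3. not Box Box not (not p implies q), u
4. not (not p implies q), u
5. not p, u
6. not q, u
7. not Box not (not p implies q), v
8. not (not p implies q), v
9. not p, v
10. not q, v
11. not p implies q, w
12. q, w
Accessibility: uRu, uRv, vRv, vRw, wRw
Complete open branch: countermodel on a T-frame, so not valid in T, nor in K (the same frame is also a K-frame).
S4-tableau for the negation not (Box not (not p implies q) implies Box Box not (not p implies q)):
1. not (Box not (not p implies q) implies Box Box not (not p implies q)), u
2. Box not (not p implies q), u
3. not Box Box not (not p implies q), u
4. not (not p implies q), u
5. not p, u
6. not q, u
7. not Box not (not p implies q), v
8. not (not p implies q), v
9. not p, v
10. not q, v
11. not p implies q, w
12. not (not p implies q), w
13. not p, w
14. not q, w
15. q, w
Accessibility: uRu, uRv, uRw, vRv, vRw, wRw
Branch closes: q and not q both at w.
Every branch closes (one shown): valid in S4, hence also in S5 (every theorem of S4 is a theorem of S5).

S4, S5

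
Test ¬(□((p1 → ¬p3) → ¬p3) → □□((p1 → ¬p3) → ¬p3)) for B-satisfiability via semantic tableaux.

Satisfiable (open branch found)

1. ¬(□((p1 → ¬p3) → ¬p3) → □□((p1 → ¬p3) → ¬p3)), w0
2. □((p1 → ¬p3) → ¬p3), w0
3. ¬□□((p1 → ¬p3) → ¬p3), w0
4. (p1 → ¬p3) → ¬p3, w0
5. ¬p3, w0
6. ¬□((p1 → ¬p3) → ¬p3), w1
7. (p1 → ¬p3) → ¬p3, w1
8. ¬p3, w1
9. ¬((p1 → ¬p3) → ¬p3), w2
10. p1 → ¬p3, w2
11. p3, w2
12. ¬p1, w2
Accessibility: w0Rw0, w0Rw1, w1Rw0, w1Rw1, w1Rw2, w2Rw1, w2Rw2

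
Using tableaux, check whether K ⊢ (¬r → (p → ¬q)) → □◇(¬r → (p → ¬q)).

Not valid

Tableau for the negation ¬((¬r → (p → ¬q)) → □◇(¬r → (p → ¬q))):
1. ¬((¬r → (p → ¬q)) → □◇(¬r → (p → ¬q))), u
2. ¬r → (p → ¬q), u
3. ¬□◇(¬r → (p → ¬q)), u
4. p → ¬q, u
5. ¬q, u
6. ¬◇(¬r → (p → ¬q)), v
Accessibility: uRv
The negation has an open branch (countermodel exists).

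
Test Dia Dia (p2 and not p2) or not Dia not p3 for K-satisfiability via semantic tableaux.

Satisfiable

1. Dia Dia (p2 and not p2) or not Dia not p3, u
2. not Dia not p3, u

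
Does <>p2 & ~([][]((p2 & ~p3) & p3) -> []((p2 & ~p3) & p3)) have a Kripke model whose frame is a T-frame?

1. <>p2 & ~([][]((p2 & ~p3) & p3) -> []((p2 & ~p3) & p3)), w0
2. <>p2, w0
3. ~([][]((p2 & ~p3) & p3) -> []((p2 & ~p3) & p3)), w0
4. [][]((p2 & ~p3) & p3), w0
5. ~[]((p2 & ~p3) & p3), w0
6. []((p2 & ~p3) & p3), w0
7. (p2 & ~p3) & p3, w0
8. p2 & ~p3, w0
9. p3, w0
10. p2, w0
11. ~p3, w0
Accessibility: w0Rw0
Branch closes: p3 and ~p3 both at w0.
Every branch closes; the branch above is one of them.

Unsatisfiable (every branch closes)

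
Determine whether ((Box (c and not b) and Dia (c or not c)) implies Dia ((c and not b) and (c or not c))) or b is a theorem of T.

Valid

Tableau for the negation not (((Box (c and not b) and Dia (c or not c)) implies Dia ((c and not b) and (c or not c))) or b):
1. not (((Box (c and not b) and Dia (c or not c)) implies Dia ((c and not b) and (c or not c))) or b), 0
2. not ((Box (c and not b) and Dia (c or not c)) implies Dia ((c and not b) and (c or not c))), 0
3. not b, 0
4. Box (c and not b) and Dia (c or not c), 0
5. not Dia ((c and not b) and (c or not c)), 0
6. Box (c and not b), 0
7. Dia (c or not c), 0
8. not ((c and not b) and (c or not c)), 0
9. c and not b, 0
10. c, 0
11. not (c or not c), 0
12. not c, 0
Accessibility: 0R0
Branch closes: c and not c both at 0.
Every branch of the negation's tableau closes; the branch above is one of them.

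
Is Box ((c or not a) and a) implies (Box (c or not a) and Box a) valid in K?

Yes, valid

Tableau for the negation not (Box ((c or not a) and a) implies (Box (c or not a) and Box a)):
1. not (Box ((c or not a) and a) implies (Box (c or not a) and Box a)), u
2. Box ((c or not a) and a), u
3. not (Box (c or not a) and Box a), u
4. not Box (c or not a), u
5. not (c or not a), v
6. not c, v
7. a, v
8. (c or not a) and a, v
9. c or not a, v
10. not a, v
Accessibility: uRv
Branch closes: a and not a both at v.
Every branch of the negation's tableau closes; the branch above is one of them.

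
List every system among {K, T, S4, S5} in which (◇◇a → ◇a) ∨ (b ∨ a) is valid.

S4-tableau for the negation ¬((◇◇a → ◇a) ∨ (b ∨ a)):
1. ¬((◇◇a → ◇a) ∨ (b ∨ a)), u
2. ¬(◇◇a → ◇a), u
3. ¬(b ∨ a), u
4. ◇◇a, u
5. ¬◇a, u
6. ¬b, u
7. ¬a, u
8. ◇a, v
9. ¬a, v
10. a, w
11. ¬a, w
Accessibility: uRu, uRv, uRw, vRv, vRw, wRw
Branch closes: a and ¬a both at w.
Every branch closes (one shown): valid in S4, hence also in S5 (every theorem of S4 is a theorem of S5).
T-tableau for the negation ¬((◇◇a → ◇a) ∨ (b ∨ a)):
1. ¬((◇◇a → ◇a) ∨ (b ∨ a)), u
2. ¬(◇◇a → ◇a), u
3. ¬(b ∨ a), u
4. ◇◇a, u
5. ¬◇a, u
6. ¬b, u
7. ¬a, u
8. ◇a, v
9. ¬a, v
10. a, w
Accessibility: uRu, uRv, vRv, vRw, wRw
Complete open branch: countermodel on a T-frame, so not valid in T, nor in K (the same frame is also a K-frame).

S4, S5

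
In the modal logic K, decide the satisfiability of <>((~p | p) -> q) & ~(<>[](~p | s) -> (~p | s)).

Satisfiable

1. <>((~p | p) -> q) & ~(<>[](~p | s) -> (~p | s)), w0
2. <>((~p | p) -> q), w0
3. ~(<>[](~p | s) -> (~p | s)), w0
4. <>[](~p | s), w0
5. ~(~p | s), w0
6. p, w0
7. ~s, w0
8. (~p | p) -> q, w1
9. q, w1
10. [](~p | s), w2
Accessibility: w0Rw1, w0Rw2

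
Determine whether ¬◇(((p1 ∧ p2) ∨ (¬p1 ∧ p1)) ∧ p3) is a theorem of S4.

Tableau for the negation ◇(((p1 ∧ p2) ∨ (¬p1 ∧ p1)) ∧ p3):
1. ◇(((p1 ∧ p2) ∨ (¬p1 ∧ p1)) ∧ p3), 0
2. ((p1 ∧ p2) ∨ (¬p1 ∧ p1)) ∧ p3, 1   [◇-rule on 1: fresh world 1, 0R1]
3. (p1 ∧ p2) ∨ (¬p1 ∧ p1), 1   [∧-rule on 2]
4. p3, 1   [∧-rule on 2]
5. p1 ∧ p2, 1   [∨-rule on 3 (branches; this branch)]
6. p1, 1   [∧-rule on 5]
7. p2, 1   [∧-rule on 5]
Accessibility: 0R0, 0R1, 1R1
The negation has an open branch (countermodel exists).

Not valid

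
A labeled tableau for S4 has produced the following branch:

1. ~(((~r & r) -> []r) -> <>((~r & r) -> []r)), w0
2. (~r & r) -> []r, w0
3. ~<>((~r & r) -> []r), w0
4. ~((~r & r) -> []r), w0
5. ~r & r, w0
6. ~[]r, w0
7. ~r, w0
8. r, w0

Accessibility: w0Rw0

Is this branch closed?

Yes, closed

Both r and ~r appear at w0.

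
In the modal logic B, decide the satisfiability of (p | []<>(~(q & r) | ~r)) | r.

Satisfiable (open branch found)

1. (p | []<>(~(q & r) | ~r)) | r, 0
2. r, 0   [|-rule on 1 (branches; this branch)]
Accessibility: 0R0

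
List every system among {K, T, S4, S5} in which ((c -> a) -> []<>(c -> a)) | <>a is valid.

S4-tableau for the negation ~(((c -> a) -> []<>(c -> a)) | <>a):
1. ~(((c -> a) -> []<>(c -> a)) | <>a), u
2. ~((c -> a) -> []<>(c -> a)), u
3. ~<>a, u
4. c -> a, u
5. ~[]<>(c -> a), u
6. ~a, u
7. ~c, u
8. ~<>(c -> a), v
9. ~a, v
10. ~(c -> a), v
11. c, v
Accessibility: uRu, uRv, vRv
Complete open branch: countermodel on an S4-frame, so not valid in S4, nor in K, T (the same frame is also a K-frame and a T-frame).
S5-tableau for the negation ~(((c -> a) -> []<>(c -> a)) | <>a):
1. ~(((c -> a) -> []<>(c -> a)) | <>a), u
2. ~((c -> a) -> []<>(c -> a)), u
3. ~<>a, u
4. c -> a, u
5. ~[]<>(c -> a), u
6. ~a, u
7. ~c, u
8. ~<>(c -> a), v
9. ~a, v
10. ~(c -> a), u
11. c, u
Accessibility: uRu, uRv, vRu, vRv
Branch closes: c and ~c both at u.
Every branch closes (one shown): valid in S5.

S5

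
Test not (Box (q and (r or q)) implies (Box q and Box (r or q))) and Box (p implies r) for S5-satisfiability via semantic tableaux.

1. not (Box (q and (r or q)) implies (Box q and Box (r or q))) and Box (p implies r), w0
2. not (Box (q and (r or q)) implies (Box q and Box (r or q))), w0   [and-rule on 1]
3. Box (p implies r), w0   [and-rule on 1]
4. Box (q and (r or q)), w0   [neg-implies-rule on 2]
5. not (Box q and Box (r or q)), w0   [neg-implies-rule on 2]
6. p implies r, w0   [Box-rule on 3 via w0Rw0]
7. q and (r or q), w0   [Box-rule on 4 via w0Rw0]
8. q, w0   [and-rule on 7]
9. r or q, w0   [and-rule on 7]
10. not Box (r or q), w0   [neg-and-rule on 5 (branches; this branch)]
11. r, w0   [implies-rule on 6 (branches; this branch)]
12. not (r or q), w1   [neg-Box-rule on 10: fresh world w1, w0Rw1]
13. not r, w1   [neg-or-rule on 12]
14. not q, w1   [neg-or-rule on 12]
15. p implies r, w1   [Box-rule on 3 via w0Rw1]
16. q and (r or q), w1   [Box-rule on 4 via w0Rw1]
17. q, w1   [and-rule on 16]
18. r or q, w1   [and-rule on 16]
Accessibility: w0Rw0, w0Rw1, w1Rw0, w1Rw1
Branch closes: q and not q both at w1.
Every branch closes; the branch above is one of them.

Unsatisfiable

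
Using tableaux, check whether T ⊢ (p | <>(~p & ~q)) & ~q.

Tableau for the negation ~((p | <>(~p & ~q)) & ~q):
1. ~((p | <>(~p & ~q)) & ~q), w0
2. q, w0
Accessibility: w0Rw0
The negation has an open branch (countermodel exists).

Invalid (countermodel exists)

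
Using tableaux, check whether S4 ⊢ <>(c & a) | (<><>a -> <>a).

Valid in S4

Tableau for the negation ~(<>(c & a) | (<><>a -> <>a)):
1. ~(<>(c & a) | (<><>a -> <>a)), 0
2. ~<>(c & a), 0
3. ~(<><>a -> <>a), 0
4. <><>a, 0
5. ~<>a, 0
6. ~(c & a), 0
7. ~a, 0
8. <>a, 1
9. ~(c & a), 1
10. ~a, 1
11. a, 2
12. ~(c & a), 2
13. ~a, 2
Accessibility: 0R0, 0R1, 0R2, 1R1, 1R2, 2R2
Branch closes: a and ~a both at 2.
All branches of the negation close; one closing branch shown above.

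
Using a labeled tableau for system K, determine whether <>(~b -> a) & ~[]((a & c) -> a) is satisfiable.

1. <>(~b -> a) & ~[]((a & c) -> a), u
2. <>(~b -> a), u   [&-rule on 1]
3. ~[]((a & c) -> a), u   [&-rule on 1]
4. ~b -> a, v   [<>-rule on 2: fresh world v, uRv]
5. a, v   [->-rule on 4 (branches; this branch)]
6. ~((a & c) -> a), w   [~[]-rule on 3: fresh world w, uRw]
7. a & c, w   [~->-rule on 6]
8. ~a, w   [~->-rule on 6]
9. a, w   [&-rule on 7]
10. c, w   [&-rule on 7]
Accessibility: uRv, uRw
Branch closes: a and ~a both at w.
Every branch closes; the branch above is one of them.

No, unsatisfiable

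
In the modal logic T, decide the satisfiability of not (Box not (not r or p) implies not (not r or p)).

Unsatisfiable (every branch closes)

1. not (Box not (not r or p) implies not (not r or p)), w0
2. Box not (not r or p), w0
3. not r or p, w0
4. not (not r or p), w0
5. r, w0
6. not p, w0
7. p, w0
Accessibility: w0Rw0
Branch closes: p and not p both at w0.
Every branch closes; the branch above is one of them.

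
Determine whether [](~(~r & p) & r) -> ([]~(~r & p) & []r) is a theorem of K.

Yes, valid

Tableau for the negation ~([](~(~r & p) & r) -> ([]~(~r & p) & []r)):
1. ~([](~(~r & p) & r) -> ([]~(~r & p) & []r)), 0
2. [](~(~r & p) & r), 0   [~->-rule on 1]
3. ~([]~(~r & p) & []r), 0   [~->-rule on 1]
4. ~[]~(~r & p), 0   [~&-rule on 3 (branches; this branch)]
5. ~r & p, 1   [~[]-rule on 4: fresh world 1, 0R1]
6. ~r, 1   [&-rule on 5]
7. p, 1   [&-rule on 5]
8. ~(~r & p) & r, 1   [[]-rule on 2 via 0R1]
9. ~(~r & p), 1   [&-rule on 8]
10. r, 1   [&-rule on 8]
Accessibility: 0R1
Branch closes: r and ~r both at 1.
All branches of the negation close; one closing branch shown above.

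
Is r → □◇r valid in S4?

No, not valid

Tableau for the negation ¬(r → □◇r):
1. ¬(r → □◇r), u
2. r, u   [¬→-rule on 1]
3. ¬□◇r, u   [¬→-rule on 1]
4. ¬◇r, v   [¬□-rule on 3: fresh world v, uRv]
5. ¬r, v   [¬◇-rule on 4 via vRv]
Accessibility: uRu, uRv, vRv
The negation has an open branch (countermodel exists).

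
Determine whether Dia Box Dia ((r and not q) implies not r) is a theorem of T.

No, not valid

Tableau for the negation not Dia Box Dia ((r and not q) implies not r):
1. not Dia Box Dia ((r and not q) implies not r), u
2. not Box Dia ((r and not q) implies not r), u
3. not Dia ((r and not q) implies not r), v
4. not Box Dia ((r and not q) implies not r), v
5. not ((r and not q) implies not r), v
6. r and not q, v
7. r, v
8. not q, v
9. not Dia ((r and not q) implies not r), w
10. not ((r and not q) implies not r), w
11. r and not q, w
12. r, w
13. not q, w
Accessibility: uRu, uRv, vRv, vRw, wRw
The negation has an open branch (countermodel exists).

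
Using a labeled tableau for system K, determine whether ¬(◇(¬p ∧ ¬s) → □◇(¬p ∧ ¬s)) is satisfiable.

Satisfiable

1. ¬(◇(¬p ∧ ¬s) → □◇(¬p ∧ ¬s)), u
2. ◇(¬p ∧ ¬s), u
3. ¬□◇(¬p ∧ ¬s), u
4. ¬p ∧ ¬s, v
5. ¬p, v
6. ¬s, v
7. ¬◇(¬p ∧ ¬s), w
Accessibility: uRv, uRw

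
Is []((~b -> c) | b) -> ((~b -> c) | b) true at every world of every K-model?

Tableau for the negation ~([]((~b -> c) | b) -> ((~b -> c) | b)):
1. ~([]((~b -> c) | b) -> ((~b -> c) | b)), u
2. []((~b -> c) | b), u
3. ~((~b -> c) | b), u
4. ~(~b -> c), u
5. ~b, u
6. ~c, u
The negation has an open branch (countermodel exists).

Invalid (countermodel exists)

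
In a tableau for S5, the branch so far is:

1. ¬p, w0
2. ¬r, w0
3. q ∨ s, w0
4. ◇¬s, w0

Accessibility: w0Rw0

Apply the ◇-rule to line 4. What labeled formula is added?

a fresh world w1 with w0Rw1, and ¬s at w1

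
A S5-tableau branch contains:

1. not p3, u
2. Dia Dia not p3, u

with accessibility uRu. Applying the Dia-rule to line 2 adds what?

a fresh world v with uRv, and Dia not p3 at v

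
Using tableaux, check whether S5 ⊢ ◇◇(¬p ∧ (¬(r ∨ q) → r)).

Tableau for the negation ¬◇◇(¬p ∧ (¬(r ∨ q) → r)):
1. ¬◇◇(¬p ∧ (¬(r ∨ q) → r)), u
2. ¬◇(¬p ∧ (¬(r ∨ q) → r)), u
3. ¬(¬p ∧ (¬(r ∨ q) → r)), u
4. ¬(¬(r ∨ q) → r), u
5. ¬(r ∨ q), u
6. ¬r, u
7. ¬q, u
Accessibility: uRu
The negation has an open branch (countermodel exists).

Not valid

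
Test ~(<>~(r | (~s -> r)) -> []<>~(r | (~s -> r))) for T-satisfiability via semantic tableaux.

Satisfiable

1. ~(<>~(r | (~s -> r)) -> []<>~(r | (~s -> r))), u
2. <>~(r | (~s -> r)), u
3. ~[]<>~(r | (~s -> r)), u
4. ~(r | (~s -> r)), v
5. ~r, v
6. ~(~s -> r), v
7. ~s, v
8. ~<>~(r | (~s -> r)), w
9. r | (~s -> r), w
10. ~s -> r, w
11. r, w
Accessibility: uRu, uRv, uRw, vRv, wRw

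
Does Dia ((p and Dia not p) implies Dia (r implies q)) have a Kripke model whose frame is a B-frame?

1. Dia ((p and Dia not p) implies Dia (r implies q)), u
2. (p and Dia not p) implies Dia (r implies q), v
3. Dia (r implies q), v
4. r implies q, w
5. q, w
Accessibility: uRu, uRv, vRu, vRv, vRw, wRv, wRw

Satisfiable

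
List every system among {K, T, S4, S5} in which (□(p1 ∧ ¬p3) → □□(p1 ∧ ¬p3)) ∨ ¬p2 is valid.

S4, S5

S4-tableau for the negation ¬((□(p1 ∧ ¬p3) → □□(p1 ∧ ¬p3)) ∨ ¬p2):
1. ¬((□(p1 ∧ ¬p3) → □□(p1 ∧ ¬p3)) ∨ ¬p2), u
2. ¬(□(p1 ∧ ¬p3) → □□(p1 ∧ ¬p3)), u
3. p2, u
4. □(p1 ∧ ¬p3), u
5. ¬□□(p1 ∧ ¬p3), u
6. p1 ∧ ¬p3, u
7. p1, u
8. ¬p3, u
9. ¬□(p1 ∧ ¬p3), v
10. p1 ∧ ¬p3, v
11. p1, v
12. ¬p3, v
13. ¬(p1 ∧ ¬p3), w
14. p1 ∧ ¬p3, w
15. p1, w
16. ¬p3, w
17. p3, w
Accessibility: uRu, uRv, uRw, vRv, vRw, wRw
Branch closes: p3 and ¬p3 both at w.
Every branch closes (one shown): valid in S4, hence also in S5 (every theorem of S4 is a theorem of S5).
T-tableau for the negation ¬((□(p1 ∧ ¬p3) → □□(p1 ∧ ¬p3)) ∨ ¬p2):
1. ¬((□(p1 ∧ ¬p3) → □□(p1 ∧ ¬p3)) ∨ ¬p2), u
2. ¬(□(p1 ∧ ¬p3) → □□(p1 ∧ ¬p3)), u
3. p2, u
4. □(p1 ∧ ¬p3), u
5. ¬□□(p1 ∧ ¬p3), u
6. p1 ∧ ¬p3, u
7. p1, u
8. ¬p3, u
9. ¬□(p1 ∧ ¬p3), v
10. p1 ∧ ¬p3, v
11. p1, v
12. ¬p3, v
13. ¬(p1 ∧ ¬p3), w
14. p3, w
Accessibility: uRu, uRv, vRv, vRw, wRw
Complete open branch: countermodel on a T-frame, so not valid in T, nor in K (the same frame is also a K-frame).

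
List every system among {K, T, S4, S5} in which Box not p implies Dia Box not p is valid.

T, S4, S5

K-tableau for the negation not (Box not p implies Dia Box not p):
1. not (Box not p implies Dia Box not p), 0
2. Box not p, 0   [neg-implies-rule on 1]
3. not Dia Box not p, 0   [neg-implies-rule on 1]
Complete open branch: countermodel on a K-frame, so not valid in K.
T-tableau for the negation not (Box not p implies Dia Box not p):
1. not (Box not p implies Dia Box not p), 0
2. Box not p, 0   [neg-implies-rule on 1]
3. not Dia Box not p, 0   [neg-implies-rule on 1]
4. not p, 0   [Box-rule on 2 via 0R0]
5. not Box not p, 0   [neg-Dia-rule on 3 via 0R0]
6. p, 1   [neg-Box-rule on 5: fresh world 1, 0R1]
7. not p, 1   [Box-rule on 2 via 0R1]
Accessibility: 0R0, 0R1, 1R1
Branch closes: p and not p both at 1.
Every branch closes (one shown): valid in T, hence also in S4, S5 (every theorem of T is a theorem of S4 and S5).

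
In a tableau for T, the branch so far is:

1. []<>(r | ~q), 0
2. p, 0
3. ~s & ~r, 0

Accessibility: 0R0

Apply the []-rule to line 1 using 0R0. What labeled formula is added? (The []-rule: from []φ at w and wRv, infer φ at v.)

<>(r | ~q), 0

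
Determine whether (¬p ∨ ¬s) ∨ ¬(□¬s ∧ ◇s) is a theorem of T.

Tableau for the negation ¬((¬p ∨ ¬s) ∨ ¬(□¬s ∧ ◇s)):
1. ¬((¬p ∨ ¬s) ∨ ¬(□¬s ∧ ◇s)), w0
2. ¬(¬p ∨ ¬s), w0
3. □¬s ∧ ◇s, w0
4. p, w0
5. s, w0
6. □¬s, w0
7. ◇s, w0
8. ¬s, w0
Accessibility: w0Rw0
Branch closes: s and ¬s both at w0.
Every branch of the negation's tableau closes; the branch above is one of them.

Yes, valid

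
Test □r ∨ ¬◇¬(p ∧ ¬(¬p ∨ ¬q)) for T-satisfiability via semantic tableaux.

Yes, satisfiable

1. □r ∨ ¬◇¬(p ∧ ¬(¬p ∨ ¬q)), 0
2. ¬◇¬(p ∧ ¬(¬p ∨ ¬q)), 0
3. p ∧ ¬(¬p ∨ ¬q), 0
4. p, 0
5. ¬(¬p ∨ ¬q), 0
6. q, 0
Accessibility: 0R0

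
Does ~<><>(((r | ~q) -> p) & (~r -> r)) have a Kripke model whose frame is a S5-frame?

Satisfiable

1. ~<><>(((r | ~q) -> p) & (~r -> r)), u
2. ~<>(((r | ~q) -> p) & (~r -> r)), u   [~<>-rule on 1 via uRu]
3. ~(((r | ~q) -> p) & (~r -> r)), u   [~<>-rule on 2 via uRu]
4. ~(~r -> r), u   [~&-rule on 3 (branches; this branch)]
5. ~r, u   [~->-rule on 4]
Accessibility: uRu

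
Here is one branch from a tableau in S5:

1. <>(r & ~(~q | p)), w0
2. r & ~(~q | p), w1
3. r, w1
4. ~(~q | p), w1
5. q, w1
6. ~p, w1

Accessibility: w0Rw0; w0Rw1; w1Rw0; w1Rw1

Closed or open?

Open

No world carries both an atom and its negation.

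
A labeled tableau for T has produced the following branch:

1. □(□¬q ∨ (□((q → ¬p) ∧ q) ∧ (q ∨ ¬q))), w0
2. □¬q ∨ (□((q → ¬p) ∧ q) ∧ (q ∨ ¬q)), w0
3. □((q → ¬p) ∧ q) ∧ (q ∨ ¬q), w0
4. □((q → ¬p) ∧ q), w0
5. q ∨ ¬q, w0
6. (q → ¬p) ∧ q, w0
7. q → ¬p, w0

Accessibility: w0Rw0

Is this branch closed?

Not closed

No world carries both an atom and its negation.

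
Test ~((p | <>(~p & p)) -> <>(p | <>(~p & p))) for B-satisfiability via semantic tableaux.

1. ~((p | <>(~p & p)) -> <>(p | <>(~p & p))), w0
2. p | <>(~p & p), w0
3. ~<>(p | <>(~p & p)), w0
4. ~(p | <>(~p & p)), w0
5. ~p, w0
6. ~<>(~p & p), w0
7. ~(~p & p), w0
8. <>(~p & p), w0
9. ~p & p, w1
10. ~p, w1
11. p, w1
Accessibility: w0Rw0, w0Rw1, w1Rw0, w1Rw1
Branch closes: p and ~p both at w1.
(One branch shown.) All branches close.

Unsatisfiable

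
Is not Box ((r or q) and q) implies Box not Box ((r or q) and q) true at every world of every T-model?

Tableau for the negation not (not Box ((r or q) and q) implies Box not Box ((r or q) and q)):
1. not (not Box ((r or q) and q) implies Box not Box ((r or q) and q)), w0
2. not Box ((r or q) and q), w0
3. not Box not Box ((r or q) and q), w0
4. not ((r or q) and q), w1
5. not q, w1
6. Box ((r or q) and q), w2
7. (r or q) and q, w2
8. r or q, w2
9. q, w2
Accessibility: w0Rw0, w0Rw1, w0Rw2, w1Rw1, w2Rw2
The negation has an open branch (countermodel exists).

Not valid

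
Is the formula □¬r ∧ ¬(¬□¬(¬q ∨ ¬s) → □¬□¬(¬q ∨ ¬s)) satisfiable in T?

1. □¬r ∧ ¬(¬□¬(¬q ∨ ¬s) → □¬□¬(¬q ∨ ¬s)), u
2. □¬r, u
3. ¬(¬□¬(¬q ∨ ¬s) → □¬□¬(¬q ∨ ¬s)), u
4. ¬□¬(¬q ∨ ¬s), u
5. ¬□¬□¬(¬q ∨ ¬s), u
6. ¬r, u
7. ¬q ∨ ¬s, v
8. ¬r, v
9. ¬s, v
10. □¬(¬q ∨ ¬s), w
11. ¬r, w
12. ¬(¬q ∨ ¬s), w
13. q, w
14. s, w
Accessibility: uRu, uRv, uRw, vRv, wRw

Satisfiable (open branch found)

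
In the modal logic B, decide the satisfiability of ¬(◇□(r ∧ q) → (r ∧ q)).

1. ¬(◇□(r ∧ q) → (r ∧ q)), 0
2. ◇□(r ∧ q), 0
3. ¬(r ∧ q), 0
4. ¬q, 0
5. □(r ∧ q), 1
6. r ∧ q, 0
7. r, 0
8. q, 0
Accessibility: 0R0, 0R1, 1R0, 1R1
Branch closes: q and ¬q both at 0.
Every branch closes; the branch above is one of them.

Unsatisfiable (every branch closes)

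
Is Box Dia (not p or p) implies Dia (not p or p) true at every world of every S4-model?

Valid in S4

Tableau for the negation not (Box Dia (not p or p) implies Dia (not p or p)):
1. not (Box Dia (not p or p) implies Dia (not p or p)), u
2. Box Dia (not p or p), u
3. not Dia (not p or p), u
4. Dia (not p or p), u
5. not (not p or p), u
6. p, u
7. not p, u
Accessibility: uRu
Branch closes: p and not p both at u.
All branches of the negation close; one closing branch shown above.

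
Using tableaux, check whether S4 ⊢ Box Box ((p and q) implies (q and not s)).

No, not valid

Tableau for the negation not Box Box ((p and q) implies (q and not s)):
1. not Box Box ((p and q) implies (q and not s)), 0
2. not Box ((p and q) implies (q and not s)), 1
3. not ((p and q) implies (q and not s)), 2
4. p and q, 2
5. not (q and not s), 2
6. p, 2
7. q, 2
8. s, 2
Accessibility: 0R0, 0R1, 0R2, 1R1, 1R2, 2R2
The negation has an open branch (countermodel exists).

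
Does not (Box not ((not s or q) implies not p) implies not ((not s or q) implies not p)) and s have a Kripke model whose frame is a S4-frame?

1. not (Box not ((not s or q) implies not p) implies not ((not s or q) implies not p)) and s, u
2. not (Box not ((not s or q) implies not p) implies not ((not s or q) implies not p)), u   [and-rule on 1]
3. s, u   [and-rule on 1]
4. Box not ((not s or q) implies not p), u   [neg-implies-rule on 2]
5. (not s or q) implies not p, u   [neg-implies-rule on 2]
6. not ((not s or q) implies not p), u   [Box-rule on 4 via uRu]
7. not s or q, u   [neg-implies-rule on 6]
8. p, u   [neg-implies-rule on 6]
9. not (not s or q), u   [implies-rule on 5 (branches; this branch)]
10. not q, u   [neg-or-rule on 9]
11. q, u   [or-rule on 7 (branches; this branch)]
Accessibility: uRu
Branch closes: q and not q both at u.
Every branch closes; the branch above is one of them.

Unsatisfiable (every branch closes)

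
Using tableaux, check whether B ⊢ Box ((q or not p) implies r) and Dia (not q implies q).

Invalid (countermodel exists)

Tableau for the negation not (Box ((q or not p) implies r) and Dia (not q implies q)):
1. not (Box ((q or not p) implies r) and Dia (not q implies q)), u
2. not Dia (not q implies q), u   [neg-and-rule on 1 (branches; this branch)]
3. not (not q implies q), u   [neg-Dia-rule on 2 via uRu]
4. not q, u   [neg-implies-rule on 3]
Accessibility: uRu
The negation has an open branch (countermodel exists).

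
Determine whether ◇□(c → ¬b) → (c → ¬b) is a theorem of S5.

Valid in S5

Tableau for the negation ¬(◇□(c → ¬b) → (c → ¬b)):
1. ¬(◇□(c → ¬b) → (c → ¬b)), 0
2. ◇□(c → ¬b), 0   [¬→-rule on 1]
3. ¬(c → ¬b), 0   [¬→-rule on 1]
4. c, 0   [¬→-rule on 3]
5. b, 0   [¬→-rule on 3]
6. □(c → ¬b), 1   [◇-rule on 2: fresh world 1, 0R1]
7. c → ¬b, 0   [□-rule on 6 via 1R0]
8. c → ¬b, 1   [□-rule on 6 via 1R1]
9. ¬b, 0   [→-rule on 7 (branches; this branch)]
Accessibility: 0R0, 0R1, 1R0, 1R1
Branch closes: b and ¬b both at 0.
Every branch of the negation's tableau closes; the branch above is one of them.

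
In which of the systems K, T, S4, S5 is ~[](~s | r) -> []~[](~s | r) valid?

S5

S5-tableau for the negation ~(~[](~s | r) -> []~[](~s | r)):
1. ~(~[](~s | r) -> []~[](~s | r)), w0
2. ~[](~s | r), w0   [~->-rule on 1]
3. ~[]~[](~s | r), w0   [~->-rule on 1]
4. ~(~s | r), w1   [~[]-rule on 2: fresh world w1, w0Rw1]
5. s, w1   [~|-rule on 4]
6. ~r, w1   [~|-rule on 4]
7. [](~s | r), w2   [~[]-rule on 3: fresh world w2, w0Rw2]
8. ~s | r, w0   [[]-rule on 7 via w2Rw0]
9. ~s | r, w1   [[]-rule on 7 via w2Rw1]
10. ~s | r, w2   [[]-rule on 7 via w2Rw2]
11. r, w0   [|-rule on 8 (branches; this branch)]
12. r, w1   [|-rule on 9 (branches; this branch)]
Accessibility: w0Rw0, w0Rw1, w0Rw2, w1Rw0, w1Rw1, w1Rw2, w2Rw0, w2Rw1, w2Rw2
Branch closes: r and ~r both at w1.
Every branch closes (one shown): valid in S5.
S4-tableau for the negation ~(~[](~s | r) -> []~[](~s | r)):
1. ~(~[](~s | r) -> []~[](~s | r)), w0
2. ~[](~s | r), w0   [~->-rule on 1]
3. ~[]~[](~s | r), w0   [~->-rule on 1]
4. ~(~s | r), w1   [~[]-rule on 2: fresh world w1, w0Rw1]
5. s, w1   [~|-rule on 4]
6. ~r, w1   [~|-rule on 4]
7. [](~s | r), w2   [~[]-rule on 3: fresh world w2, w0Rw2]
8. ~s | r, w2   [[]-rule on 7 via w2Rw2]
9. r, w2   [|-rule on 8 (branches; this branch)]
Accessibility: w0Rw0, w0Rw1, w0Rw2, w1Rw1, w2Rw2
Complete open branch: countermodel on an S4-frame, so not valid in S4, nor in K, T (the same frame is also a K-frame and a T-frame).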